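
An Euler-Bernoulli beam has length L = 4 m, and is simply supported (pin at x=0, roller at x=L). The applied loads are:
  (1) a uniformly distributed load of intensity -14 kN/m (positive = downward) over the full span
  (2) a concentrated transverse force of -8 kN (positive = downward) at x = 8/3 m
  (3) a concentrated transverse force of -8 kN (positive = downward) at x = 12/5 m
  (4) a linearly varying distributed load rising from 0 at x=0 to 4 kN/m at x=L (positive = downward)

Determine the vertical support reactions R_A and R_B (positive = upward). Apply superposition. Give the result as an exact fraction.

Load 1 — uniform load w=-14 kN/m over full span:
  R_A = wL/2 = (-14)·4/2 = -28 kN
  R_B = wL/2 = (-14)·4/2 = -28 kN
Load 2 — point force P=-8 kN at a=8/3 m (b=L-a=4/3):
  R_A = Pb/L = (-8)·(4/3)/4 = -8/3 kN
  R_B = Pa/L = (-8)·(8/3)/4 = -16/3 kN
Load 3 — point force P=-8 kN at a=12/5 m (b=L-a=8/5):
  R_A = Pb/L = (-8)·(8/5)/4 = -16/5 kN
  R_B = Pa/L = (-8)·(12/5)/4 = -24/5 kN
Load 4 — triangular load w₀=4 kN/m (0→w₀ over full span):
  R_A = w₀L/6 = 4·4/6 = 8/3 kN
  R_B = w₀L/3 = 4·4/3 = 16/3 kN
Superposition: R_A = -156/5 kN, R_B = -164/5 kN

R_A = -156/5 kN, R_B = -164/5 kN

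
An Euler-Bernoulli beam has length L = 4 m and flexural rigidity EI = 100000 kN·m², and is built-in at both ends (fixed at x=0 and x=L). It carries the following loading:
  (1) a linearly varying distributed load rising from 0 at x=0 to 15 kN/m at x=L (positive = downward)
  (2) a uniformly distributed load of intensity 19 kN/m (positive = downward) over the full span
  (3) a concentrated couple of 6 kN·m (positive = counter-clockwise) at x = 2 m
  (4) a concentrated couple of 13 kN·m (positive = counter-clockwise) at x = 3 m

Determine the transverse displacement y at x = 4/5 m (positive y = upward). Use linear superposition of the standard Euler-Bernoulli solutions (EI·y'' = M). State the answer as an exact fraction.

Load 1 — triangular load w₀=15 kN/m (0→w₀ over full span):
  y_1 = -w₀x²(L-x)²(x+2L)/(120LEI) = -15·(4/5)²·(4-(4/5))²·((4/5)+2·4)/(120·4·100000) = -176/9765625 m
Load 2 — uniform load w=19 kN/m over full span:
  y_2 = -wx²(L-x)²/(24EI) = -19·(4/5)²·(4-(4/5))²/(24·100000) = -304/5859375 m
Load 3 — applied couple M₀=6 kN·m at a=2 m (b=L-a=2):
  y_3 = (R_Ax³/6 - M_Ax²/2)/EI  [x≤a] with R_A=9/4, M_A=3/2 = ((9/4)·(4/5)³/6 - (3/2)·(4/5)²/2)/100000 = -9/3125000 m
Load 4 — applied couple M₀=13 kN·m at a=3 m (b=L-a=1):
  y_4 = (R_Ax³/6 - M_Ax²/2)/EI  [x≤a] with R_A=117/32, M_A=65/16 = ((117/32)·(4/5)³/6 - (65/16)·(4/5)²/2)/100000 = -247/25000000 m
Superposition: y = Σ y_i = -154997/1875000000 m ≈ -0.000083 m

y(4/5) = -154997/1875000000 m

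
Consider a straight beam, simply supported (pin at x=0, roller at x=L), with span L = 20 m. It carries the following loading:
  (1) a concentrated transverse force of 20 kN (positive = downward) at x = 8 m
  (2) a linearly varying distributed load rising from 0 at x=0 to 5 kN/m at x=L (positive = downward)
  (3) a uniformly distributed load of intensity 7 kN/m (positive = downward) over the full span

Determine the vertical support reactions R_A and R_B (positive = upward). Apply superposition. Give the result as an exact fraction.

R_A = 296/3 kN, R_B = 334/3 kN

Load 1 — point force P=20 kN at a=8 m (b=L-a=12):
  R_A = Pb/L = 20·12/20 = 12 kN
  R_B = Pa/L = 20·8/20 = 8 kN
Load 2 — triangular load w₀=5 kN/m (0→w₀ over full span):
  R_A = w₀L/6 = 5·20/6 = 50/3 kN
  R_B = w₀L/3 = 5·20/3 = 100/3 kN
Load 3 — uniform load w=7 kN/m over full span:
  R_A = wL/2 = 7·20/2 = 70 kN
  R_B = wL/2 = 7·20/2 = 70 kN
Superposition: R_A = 296/3 kN, R_B = 334/3 kN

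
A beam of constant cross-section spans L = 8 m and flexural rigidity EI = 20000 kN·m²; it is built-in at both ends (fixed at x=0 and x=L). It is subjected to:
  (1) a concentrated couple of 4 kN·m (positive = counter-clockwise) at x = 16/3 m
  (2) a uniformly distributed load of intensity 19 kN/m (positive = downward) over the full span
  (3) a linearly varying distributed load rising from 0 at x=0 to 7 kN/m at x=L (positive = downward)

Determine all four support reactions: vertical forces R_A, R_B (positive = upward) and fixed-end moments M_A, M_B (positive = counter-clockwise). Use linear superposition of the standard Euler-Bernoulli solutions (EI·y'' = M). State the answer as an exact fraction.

R_A = 1276/15 kN, M_A = 588/5 kN·m, R_B = 1424/15 kN, M_B = -1856/15 kN·m

Load 1 — applied couple M₀=4 kN·m at a=16/3 m (b=L-a=8/3):
  R_A = 6M₀ab/L³ = 6·4·(16/3)·(8/3)/8³ = 2/3 kN
  M_A = M₀b(2a-b)/L² = 4·(8/3)·(2·(16/3)-(8/3))/8² = 4/3 kN·m
  R_B = -6M₀ab/L³ = -6·4·(16/3)·(8/3)/8³ = -2/3 kN
  M_B = M₀a(2b-a)/L² = 4·(16/3)·(2·(8/3)-(16/3))/8² = 0 kN·m
Load 2 — uniform load w=19 kN/m over full span:
  R_A = wL/2 = 19·8/2 = 76 kN
  M_A = wL²/12 = 19·8²/12 = 304/3 kN·m
  R_B = wL/2 = 19·8/2 = 76 kN
  M_B = -wL²/12 = -19·8²/12 = -304/3 kN·m
Load 3 — triangular load w₀=7 kN/m (0→w₀ over full span):
  R_A = 3w₀L/20 = 3·7·8/20 = 42/5 kN
  M_A = w₀L²/30 = 7·8²/30 = 224/15 kN·m
  R_B = 7w₀L/20 = 7·7·8/20 = 98/5 kN
  M_B = -w₀L²/20 = -7·8²/20 = -112/5 kN·m
Superposition: R_A = 1276/15 kN, M_A = 588/5 kN·m, R_B = 1424/15 kN, M_B = -1856/15 kN·m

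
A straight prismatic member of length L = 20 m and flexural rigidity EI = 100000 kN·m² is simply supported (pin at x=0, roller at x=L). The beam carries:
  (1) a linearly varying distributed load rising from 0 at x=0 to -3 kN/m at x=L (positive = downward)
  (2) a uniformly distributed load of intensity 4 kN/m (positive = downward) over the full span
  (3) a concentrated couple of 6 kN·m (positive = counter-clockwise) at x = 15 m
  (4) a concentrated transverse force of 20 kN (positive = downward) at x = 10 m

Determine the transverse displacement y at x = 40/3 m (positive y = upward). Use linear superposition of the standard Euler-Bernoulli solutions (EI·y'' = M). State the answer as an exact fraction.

y(40/3) = -11959/162000 m

Load 1 — triangular load w₀=-3 kN/m (0→w₀ over full span):
  y_1 = -w₀x(7L⁴-10L²x²+3x⁴)/(360LEI) = -(-3)·(40/3)·(7·20⁴-10·20²·(40/3)²+3·(40/3)⁴)/(360·20·100000) = 34/1215 m
Load 2 — uniform load w=4 kN/m over full span:
  y_2 = -wx(L³-2Lx²+x³)/(24EI) = -4·(40/3)·(20³-2·20·(40/3)²+(40/3)³)/(24·100000) = -88/1215 m
Load 3 — applied couple M₀=6 kN·m at a=15 m (b=L-a=5):
  y_3 = (M₀x³/(6L)+C₁x)/EI  [x≤a] with C₁=M₀(3b²-L²)/(6L)=-65/4 = (6·(40/3)³/(6·20)+(-65/4)·(40/3))/100000 = -53/54000 m
Load 4 — point force P=20 kN at a=10 m (b=L-a=10):
  y_4 = -Pa(L-x)(2Lx-a²-x²)/(6LEI)  [x>a] = -20·10·(20-(40/3))·(2·20·(40/3)-10²-(40/3)²)/(6·20·100000) = -23/810 m
Superposition: y = Σ y_i = -11959/162000 m ≈ -0.073821 m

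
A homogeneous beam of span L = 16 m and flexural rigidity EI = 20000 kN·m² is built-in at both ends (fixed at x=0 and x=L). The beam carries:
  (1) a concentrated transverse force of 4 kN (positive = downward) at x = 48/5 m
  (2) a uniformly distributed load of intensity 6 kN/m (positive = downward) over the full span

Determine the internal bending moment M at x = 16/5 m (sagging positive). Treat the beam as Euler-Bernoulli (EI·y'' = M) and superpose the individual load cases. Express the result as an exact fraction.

Load 1 — point force P=4 kN at a=48/5 m (b=L-a=32/5):
  M_1 = Pb²(3a+b)x/L³ - Pab²/L²  [x≤a] = 4·(32/5)²·(3·(48/5)+(32/5))·(16/5)/16³ - 4·(48/5)·(32/5)²/16² = -1024/625 kN·m
Load 2 — uniform load w=6 kN/m over full span:
  M_2 = wLx/2 - wL²/12 - wx²/2 = 6·16·(16/5)/2 - 6·16²/12 - 6·(16/5)²/2 = -128/25 kN·m
Superposition: M = Σ M_i = -4224/625 kN·m ≈ -6.758400 kN·m

M(16/5) = -4224/625 kN·m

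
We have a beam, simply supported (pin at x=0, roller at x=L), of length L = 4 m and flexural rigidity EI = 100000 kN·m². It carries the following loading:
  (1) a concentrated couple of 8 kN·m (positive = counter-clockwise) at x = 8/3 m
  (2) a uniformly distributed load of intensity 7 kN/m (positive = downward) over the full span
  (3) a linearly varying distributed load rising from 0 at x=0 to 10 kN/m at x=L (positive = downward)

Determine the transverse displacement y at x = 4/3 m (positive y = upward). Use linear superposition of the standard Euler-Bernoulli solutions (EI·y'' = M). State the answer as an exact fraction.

Load 1 — applied couple M₀=8 kN·m at a=8/3 m (b=L-a=4/3):
  y_1 = (M₀x³/(6L)+C₁x)/EI  [x≤a] with C₁=M₀(3b²-L²)/(6L)=-32/9 = (8·(4/3)³/(6·4)+(-32/9)·(4/3))/100000 = -2/50625 m
Load 2 — uniform load w=7 kN/m over full span:
  y_2 = -wx(L³-2Lx²+x³)/(24EI) = -7·(4/3)·(4³-2·4·(4/3)²+(4/3)³)/(24·100000) = -154/759375 m
Load 3 — triangular load w₀=10 kN/m (0→w₀ over full span):
  y_3 = -w₀x(7L⁴-10L²x²+3x⁴)/(360LEI) = -10·(4/3)·(7·4⁴-10·4²·(4/3)²+3·(4/3)⁴)/(360·4·100000) = -64/455625 m
Superposition: y = Σ y_i = -872/2278125 m ≈ -0.000383 m

y(4/3) = -872/2278125 m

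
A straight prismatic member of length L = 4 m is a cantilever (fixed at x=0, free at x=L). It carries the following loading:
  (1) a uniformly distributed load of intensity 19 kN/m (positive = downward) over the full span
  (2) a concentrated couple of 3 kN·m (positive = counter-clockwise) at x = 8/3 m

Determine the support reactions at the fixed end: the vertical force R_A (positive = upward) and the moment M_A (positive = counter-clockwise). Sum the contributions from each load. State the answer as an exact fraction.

R_A = 76 kN, M_A = 149 kN·m

Load 1 — uniform load w=19 kN/m over full span:
  R_A = wL = 19·4 = 76 kN
  M_A = wL²/2 = 19·4²/2 = 152 kN·m
Load 2 — applied couple M₀=3 kN·m at a=8/3 m (b=L-a=4/3):
  R_A = 0 kN
  M_A = -M₀ = -3 kN·m
Superposition: R_A = 76 kN, M_A = 149 kN·m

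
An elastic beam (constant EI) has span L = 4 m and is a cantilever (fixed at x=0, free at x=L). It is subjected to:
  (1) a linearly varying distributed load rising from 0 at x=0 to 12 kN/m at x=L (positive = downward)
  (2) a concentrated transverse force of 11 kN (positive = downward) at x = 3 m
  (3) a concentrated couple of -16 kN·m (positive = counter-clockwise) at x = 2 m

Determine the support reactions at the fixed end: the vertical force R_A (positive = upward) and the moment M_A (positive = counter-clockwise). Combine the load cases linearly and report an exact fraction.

Load 1 — triangular load w₀=12 kN/m (0→w₀ over full span):
  R_A = w₀L/2 = 12·4/2 = 24 kN
  M_A = w₀L²/3 = 12·4²/3 = 64 kN·m
Load 2 — point force P=11 kN at a=3 m (b=L-a=1):
  R_A = P = 11 kN
  M_A = Pa = 11·3 = 33 kN·m
Load 3 — applied couple M₀=-16 kN·m at a=2 m (b=L-a=2):
  R_A = 0 kN
  M_A = -M₀ = -(-16) = 16 kN·m
Superposition: R_A = 35 kN, M_A = 113 kN·m

R_A = 35 kN, M_A = 113 kN·m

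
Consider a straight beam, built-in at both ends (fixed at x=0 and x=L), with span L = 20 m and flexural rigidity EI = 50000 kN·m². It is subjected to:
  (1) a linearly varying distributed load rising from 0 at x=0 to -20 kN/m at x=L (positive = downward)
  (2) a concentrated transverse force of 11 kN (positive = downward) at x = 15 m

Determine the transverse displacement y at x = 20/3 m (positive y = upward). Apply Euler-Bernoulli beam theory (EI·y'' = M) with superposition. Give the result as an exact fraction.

Load 1 — triangular load w₀=-20 kN/m (0→w₀ over full span):
  y_1 = -w₀x²(L-x)²(x+2L)/(120LEI) = -(-20)·(20/3)²·(20-(20/3))²·((20/3)+2·20)/(120·20·50000) = 224/3645 m
Load 2 — point force P=11 kN at a=15 m (b=L-a=5):
  y_2 = -Pb²x²(3aL-(3a+b)x)/(6L³EI)  [x≤a] = -11·5²·(20/3)²·(3·15·20-(3·15+5)·(20/3))/(6·20³·50000) = -187/64800 m
Superposition: y = Σ y_i = 34157/583200 m ≈ 0.058568 m

y(20/3) = 34157/583200 m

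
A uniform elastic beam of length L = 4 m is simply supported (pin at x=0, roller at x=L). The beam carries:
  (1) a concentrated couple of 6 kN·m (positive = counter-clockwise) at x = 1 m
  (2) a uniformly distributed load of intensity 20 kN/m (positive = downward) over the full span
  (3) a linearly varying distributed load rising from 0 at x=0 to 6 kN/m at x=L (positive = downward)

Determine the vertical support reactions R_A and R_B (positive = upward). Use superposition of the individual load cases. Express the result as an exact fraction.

R_A = 91/2 kN, R_B = 93/2 kN

Load 1 — applied couple M₀=6 kN·m at a=1 m (b=L-a=3):
  R_A = M₀/L = 6/4 = 3/2 kN
  R_B = -M₀/L = -6/4 = -3/2 kN
Load 2 — uniform load w=20 kN/m over full span:
  R_A = wL/2 = 20·4/2 = 40 kN
  R_B = wL/2 = 20·4/2 = 40 kN
Load 3 — triangular load w₀=6 kN/m (0→w₀ over full span):
  R_A = w₀L/6 = 6·4/6 = 4 kN
  R_B = w₀L/3 = 6·4/3 = 8 kN
Superposition: R_A = 91/2 kN, R_B = 93/2 kN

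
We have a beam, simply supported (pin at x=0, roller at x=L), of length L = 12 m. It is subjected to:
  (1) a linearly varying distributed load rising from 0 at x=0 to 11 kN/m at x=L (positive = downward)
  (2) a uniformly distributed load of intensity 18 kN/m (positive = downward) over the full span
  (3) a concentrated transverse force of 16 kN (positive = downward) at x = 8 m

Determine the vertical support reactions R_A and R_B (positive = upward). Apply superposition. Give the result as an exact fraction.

R_A = 406/3 kN, R_B = 488/3 kN

Load 1 — triangular load w₀=11 kN/m (0→w₀ over full span):
  R_A = w₀L/6 = 11·12/6 = 22 kN
  R_B = w₀L/3 = 11·12/3 = 44 kN
Load 2 — uniform load w=18 kN/m over full span:
  R_A = wL/2 = 18·12/2 = 108 kN
  R_B = wL/2 = 18·12/2 = 108 kN
Load 3 — point force P=16 kN at a=8 m (b=L-a=4):
  R_A = Pb/L = 16·4/12 = 16/3 kN
  R_B = Pa/L = 16·8/12 = 32/3 kN
Superposition: R_A = 406/3 kN, R_B = 488/3 kN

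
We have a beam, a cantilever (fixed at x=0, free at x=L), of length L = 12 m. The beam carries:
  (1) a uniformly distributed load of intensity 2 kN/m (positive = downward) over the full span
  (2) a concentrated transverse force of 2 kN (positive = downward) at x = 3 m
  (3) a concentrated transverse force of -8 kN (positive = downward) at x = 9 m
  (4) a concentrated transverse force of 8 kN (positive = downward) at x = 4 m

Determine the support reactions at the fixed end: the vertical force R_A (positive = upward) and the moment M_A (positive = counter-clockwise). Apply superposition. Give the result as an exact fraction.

R_A = 26 kN, M_A = 110 kN·m

Load 1 — uniform load w=2 kN/m over full span:
  R_A = wL = 2·12 = 24 kN
  M_A = wL²/2 = 2·12²/2 = 144 kN·m
Load 2 — point force P=2 kN at a=3 m (b=L-a=9):
  R_A = P = 2 kN
  M_A = Pa = 2·3 = 6 kN·m
Load 3 — point force P=-8 kN at a=9 m (b=L-a=3):
  R_A = P = (-8) = -8 kN
  M_A = Pa = (-8)·9 = -72 kN·m
Load 4 — point force P=8 kN at a=4 m (b=L-a=8):
  R_A = P = 8 kN
  M_A = Pa = 8·4 = 32 kN·m
Superposition: R_A = 26 kN, M_A = 110 kN·m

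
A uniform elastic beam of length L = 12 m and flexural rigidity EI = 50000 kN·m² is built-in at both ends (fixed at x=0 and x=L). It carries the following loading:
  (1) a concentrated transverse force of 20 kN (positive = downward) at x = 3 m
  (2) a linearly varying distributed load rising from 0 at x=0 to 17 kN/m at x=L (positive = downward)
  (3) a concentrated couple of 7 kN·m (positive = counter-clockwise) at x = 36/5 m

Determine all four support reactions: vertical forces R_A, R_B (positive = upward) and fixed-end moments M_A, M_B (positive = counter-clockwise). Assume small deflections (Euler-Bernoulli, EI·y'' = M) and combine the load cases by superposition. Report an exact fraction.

Load 1 — point force P=20 kN at a=3 m (b=L-a=9):
  R_A = Pb²(3a+b)/L³ = 20·9²·(3·3+9)/12³ = 135/8 kN
  M_A = Pab²/L² = 20·3·9²/12² = 135/4 kN·m
  R_B = Pa²(a+3b)/L³ = 20·3²·(3+3·9)/12³ = 25/8 kN
  M_B = -Pa²b/L² = -20·3²·9/12² = -45/4 kN·m
Load 2 — triangular load w₀=17 kN/m (0→w₀ over full span):
  R_A = 3w₀L/20 = 3·17·12/20 = 153/5 kN
  M_A = w₀L²/30 = 17·12²/30 = 408/5 kN·m
  R_B = 7w₀L/20 = 7·17·12/20 = 357/5 kN
  M_B = -w₀L²/20 = -17·12²/20 = -612/5 kN·m
Load 3 — applied couple M₀=7 kN·m at a=36/5 m (b=L-a=24/5):
  R_A = 6M₀ab/L³ = 6·7·(36/5)·(24/5)/12³ = 21/25 kN
  M_A = M₀b(2a-b)/L² = 7·(24/5)·(2·(36/5)-(24/5))/12² = 56/25 kN·m
  R_B = -6M₀ab/L³ = -6·7·(36/5)·(24/5)/12³ = -21/25 kN
  M_B = M₀a(2b-a)/L² = 7·(36/5)·(2·(24/5)-(36/5))/12² = 21/25 kN·m
Superposition: R_A = 9663/200 kN, M_A = 11759/100 kN·m, R_B = 14737/200 kN, M_B = -13281/100 kN·m

R_A = 9663/200 kN, M_A = 11759/100 kN·m, R_B = 14737/200 kN, M_B = -13281/100 kN·m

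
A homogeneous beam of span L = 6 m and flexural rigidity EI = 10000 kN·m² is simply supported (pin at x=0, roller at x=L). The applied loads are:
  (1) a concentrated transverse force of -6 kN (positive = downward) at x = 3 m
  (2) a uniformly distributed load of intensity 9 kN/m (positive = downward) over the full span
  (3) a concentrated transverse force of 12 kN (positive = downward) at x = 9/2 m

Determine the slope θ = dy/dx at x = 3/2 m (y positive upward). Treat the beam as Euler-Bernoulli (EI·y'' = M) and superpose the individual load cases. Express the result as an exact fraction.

Load 1 — point force P=-6 kN at a=3 m (b=L-a=3):
  θ_1 = -Pb(L²-b²-3x²)/(6LEI)  [x≤a] = -(-6)·3·(6²-3²-3·(3/2)²)/(6·6·10000) = 81/80000 rad
Load 2 — uniform load w=9 kN/m over full span:
  θ_2 = -w(L³-6Lx²+4x³)/(24EI) = -9·(6³-6·6·(3/2)²+4·(3/2)³)/(24·10000) = -891/160000 rad
Load 3 — point force P=12 kN at a=9/2 m (b=L-a=3/2):
  θ_3 = -Pb(L²-b²-3x²)/(6LEI)  [x≤a] = -12·(3/2)·(6²-(3/2)²-3·(3/2)²)/(6·6·10000) = -27/20000 rad
Superposition: θ = Σ θ_i = -189/32000 rad ≈ -0.005906 rad

θ(3/2) = -189/32000 rad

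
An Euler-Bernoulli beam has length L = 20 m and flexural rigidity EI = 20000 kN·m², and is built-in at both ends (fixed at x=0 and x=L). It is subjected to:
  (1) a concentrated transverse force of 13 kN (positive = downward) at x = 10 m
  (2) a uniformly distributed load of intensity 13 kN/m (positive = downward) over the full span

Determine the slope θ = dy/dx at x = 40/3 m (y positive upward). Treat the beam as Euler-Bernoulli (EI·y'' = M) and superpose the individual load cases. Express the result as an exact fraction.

Load 1 — point force P=13 kN at a=10 m (b=L-a=10):
  θ_1 = Pa²(L-x)(2bL-(3b+a)(L-x))/(2L³EI)  [x>a] = 13·10²·(20-(40/3))·(2·10·20-(3·10+10)·(20-(40/3)))/(2·20³·20000) = 13/3600 rad
Load 2 — uniform load w=13 kN/m over full span:
  θ_2 = -wx(L-x)(L-2x)/(12EI) = -13·(40/3)·(20-(40/3))·(20-2·(40/3))/(12·20000) = 13/405 rad
Superposition: θ = Σ θ_i = 1157/32400 rad ≈ 0.035710 rad

θ(40/3) = 1157/32400 rad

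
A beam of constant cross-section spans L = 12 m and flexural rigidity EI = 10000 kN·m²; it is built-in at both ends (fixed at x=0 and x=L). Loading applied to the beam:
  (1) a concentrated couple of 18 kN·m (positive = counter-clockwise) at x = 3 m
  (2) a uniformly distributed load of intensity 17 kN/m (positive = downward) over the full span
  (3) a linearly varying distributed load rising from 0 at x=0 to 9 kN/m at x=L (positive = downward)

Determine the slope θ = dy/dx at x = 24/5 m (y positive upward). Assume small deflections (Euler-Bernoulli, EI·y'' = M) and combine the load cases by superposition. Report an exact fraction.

θ(24/5) = -94743/6250000 rad

Load 1 — applied couple M₀=18 kN·m at a=3 m (b=L-a=9):
  θ_1 = (R_Ax²/2 - M_Ax - M₀(x-a))/EI  [x>a] with R_A=27/16, M_A=-27/8 = ((27/16)·(24/5)²/2 - (-27/8)·(24/5) - 18·((24/5)-3))/10000 = 81/250000 rad
Load 2 — uniform load w=17 kN/m over full span:
  θ_2 = -wx(L-x)(L-2x)/(12EI) = -17·(24/5)·(12-(24/5))·(12-2·(24/5))/(12·10000) = -918/78125 rad
Load 3 — triangular load w₀=9 kN/m (0→w₀ over full span):
  θ_3 = -w₀(2x(L-x)(L-2x)(x+2L)+x²(L-x)²)/(120LEI) = -9·(2·(24/5)·(12-(24/5))·(12-2·(24/5))·((24/5)+2·12)+(24/5)²·(12-(24/5))²)/(120·12·10000) = -1458/390625 rad
Superposition: θ = Σ θ_i = -94743/6250000 rad ≈ -0.015159 rad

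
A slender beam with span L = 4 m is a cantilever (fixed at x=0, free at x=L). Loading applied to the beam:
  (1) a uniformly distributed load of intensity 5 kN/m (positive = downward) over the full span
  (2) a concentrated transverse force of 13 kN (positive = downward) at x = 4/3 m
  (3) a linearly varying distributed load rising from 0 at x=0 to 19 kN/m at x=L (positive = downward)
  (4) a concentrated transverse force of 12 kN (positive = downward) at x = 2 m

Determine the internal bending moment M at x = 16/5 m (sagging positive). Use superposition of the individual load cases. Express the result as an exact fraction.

M(16/5) = -2728/375 kN·m

Load 1 — uniform load w=5 kN/m over full span:
  M_1 = -w(L-x)²/2 = -5·(4-(16/5))²/2 = -8/5 kN·m
Load 2 — point force P=13 kN at a=4/3 m (b=L-a=8/3):
  M_2 = 0  [x>a] = 0 kN·m
Load 3 — triangular load w₀=19 kN/m (0→w₀ over full span):
  M_3 = w₀Lx/2 - w₀L²/3 - w₀x³/(6L) = 19·4·(16/5)/2 - 19·4²/3 - 19·(16/5)³/(6·4) = -2128/375 kN·m
Load 4 — point force P=12 kN at a=2 m (b=L-a=2):
  M_4 = 0  [x>a] = 0 kN·m
Superposition: M = Σ M_i = -2728/375 kN·m ≈ -7.274667 kN·m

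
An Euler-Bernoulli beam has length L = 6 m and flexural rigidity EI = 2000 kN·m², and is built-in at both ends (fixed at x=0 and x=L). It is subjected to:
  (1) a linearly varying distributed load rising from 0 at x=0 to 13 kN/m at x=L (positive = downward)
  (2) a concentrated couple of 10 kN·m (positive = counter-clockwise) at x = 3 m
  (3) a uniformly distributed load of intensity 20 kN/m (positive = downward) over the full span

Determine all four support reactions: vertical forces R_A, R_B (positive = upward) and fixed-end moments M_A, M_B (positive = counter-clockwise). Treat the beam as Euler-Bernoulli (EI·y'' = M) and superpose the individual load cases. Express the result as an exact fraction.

R_A = 371/5 kN, M_A = 781/10 kN·m, R_B = 424/5 kN, M_B = -809/10 kN·m

Load 1 — triangular load w₀=13 kN/m (0→w₀ over full span):
  R_A = 3w₀L/20 = 3·13·6/20 = 117/10 kN
  M_A = w₀L²/30 = 13·6²/30 = 78/5 kN·m
  R_B = 7w₀L/20 = 7·13·6/20 = 273/10 kN
  M_B = -w₀L²/20 = -13·6²/20 = -117/5 kN·m
Load 2 — applied couple M₀=10 kN·m at a=3 m (b=L-a=3):
  R_A = 6M₀ab/L³ = 6·10·3·3/6³ = 5/2 kN
  M_A = M₀b(2a-b)/L² = 10·3·(2·3-3)/6² = 5/2 kN·m
  R_B = -6M₀ab/L³ = -6·10·3·3/6³ = -5/2 kN
  M_B = M₀a(2b-a)/L² = 10·3·(2·3-3)/6² = 5/2 kN·m
Load 3 — uniform load w=20 kN/m over full span:
  R_A = wL/2 = 20·6/2 = 60 kN
  M_A = wL²/12 = 20·6²/12 = 60 kN·m
  R_B = wL/2 = 20·6/2 = 60 kN
  M_B = -wL²/12 = -20·6²/12 = -60 kN·m
Superposition: R_A = 371/5 kN, M_A = 781/10 kN·m, R_B = 424/5 kN, M_B = -809/10 kN·m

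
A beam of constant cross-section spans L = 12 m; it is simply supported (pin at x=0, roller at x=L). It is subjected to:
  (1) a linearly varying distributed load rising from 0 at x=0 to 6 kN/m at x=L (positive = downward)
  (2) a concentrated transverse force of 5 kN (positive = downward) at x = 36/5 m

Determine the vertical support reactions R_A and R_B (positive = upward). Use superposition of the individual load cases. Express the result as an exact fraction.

Load 1 — triangular load w₀=6 kN/m (0→w₀ over full span):
  R_A = w₀L/6 = 6·12/6 = 12 kN
  R_B = w₀L/3 = 6·12/3 = 24 kN
Load 2 — point force P=5 kN at a=36/5 m (b=L-a=24/5):
  R_A = Pb/L = 5·(24/5)/12 = 2 kN
  R_B = Pa/L = 5·(36/5)/12 = 3 kN
Superposition: R_A = 14 kN, R_B = 27 kN

R_A = 14 kN, R_B = 27 kN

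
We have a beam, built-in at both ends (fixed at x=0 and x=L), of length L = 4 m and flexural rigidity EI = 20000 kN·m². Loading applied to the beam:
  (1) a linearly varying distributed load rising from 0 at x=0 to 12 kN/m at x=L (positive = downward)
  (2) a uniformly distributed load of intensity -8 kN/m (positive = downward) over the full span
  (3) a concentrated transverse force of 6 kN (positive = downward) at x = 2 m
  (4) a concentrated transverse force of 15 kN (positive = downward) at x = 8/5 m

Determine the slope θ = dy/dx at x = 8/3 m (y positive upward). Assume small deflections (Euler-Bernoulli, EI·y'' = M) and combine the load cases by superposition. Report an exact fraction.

θ(8/3) = 569/3375000 rad

Load 1 — triangular load w₀=12 kN/m (0→w₀ over full span):
  θ_1 = -w₀(2x(L-x)(L-2x)(x+2L)+x²(L-x)²)/(120LEI) = -12·(2·(8/3)·(4-(8/3))·(4-2·(8/3))·((8/3)+2·4)+(8/3)²·(4-(8/3))²)/(120·4·20000) = 28/253125 rad
Load 2 — uniform load w=-8 kN/m over full span:
  θ_2 = -wx(L-x)(L-2x)/(12EI) = -(-8)·(8/3)·(4-(8/3))·(4-2·(8/3))/(12·20000) = -8/50625 rad
Load 3 — point force P=6 kN at a=2 m (b=L-a=2):
  θ_3 = Pa²(L-x)(2bL-(3b+a)(L-x))/(2L³EI)  [x>a] = 6·2²·(4-(8/3))·(2·2·4-(3·2+2)·(4-(8/3)))/(2·4³·20000) = 1/15000 rad
Load 4 — point force P=15 kN at a=8/5 m (b=L-a=12/5):
  θ_4 = Pa²(L-x)(2bL-(3b+a)(L-x))/(2L³EI)  [x>a] = 15·(8/5)²·(4-(8/3))·(2·(12/5)·4-(3·(12/5)+(8/5))·(4-(8/3)))/(2·4³·20000) = 7/46875 rad
Superposition: θ = Σ θ_i = 569/3375000 rad ≈ 0.000169 rad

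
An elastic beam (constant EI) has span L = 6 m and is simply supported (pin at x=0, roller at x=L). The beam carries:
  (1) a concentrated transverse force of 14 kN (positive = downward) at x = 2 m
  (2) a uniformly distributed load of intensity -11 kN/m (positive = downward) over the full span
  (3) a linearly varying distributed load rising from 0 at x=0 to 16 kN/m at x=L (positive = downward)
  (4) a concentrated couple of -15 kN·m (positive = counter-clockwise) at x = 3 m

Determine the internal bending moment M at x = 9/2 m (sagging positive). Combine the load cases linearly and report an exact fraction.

Load 1 — point force P=14 kN at a=2 m (b=L-a=4):
  M_1 = Pa(L-x)/L  [x>a] = 14·2·(6-(9/2))/6 = 7 kN·m
Load 2 — uniform load w=-11 kN/m over full span:
  M_2 = wx(L-x)/2 = (-11)·(9/2)·(6-(9/2))/2 = -297/8 kN·m
Load 3 — triangular load w₀=16 kN/m (0→w₀ over full span):
  M_3 = w₀Lx/6 - w₀x³/(6L) = 16·6·(9/2)/6 - 16·(9/2)³/(6·6) = 63/2 kN·m
Load 4 — applied couple M₀=-15 kN·m at a=3 m (b=L-a=3):
  M_4 = M₀x/L - M₀  [x>a] = (-15)·(9/2)/6 - (-15) = 15/4 kN·m
Superposition: M = Σ M_i = 41/8 kN·m ≈ 5.125000 kN·m

M(9/2) = 41/8 kN·m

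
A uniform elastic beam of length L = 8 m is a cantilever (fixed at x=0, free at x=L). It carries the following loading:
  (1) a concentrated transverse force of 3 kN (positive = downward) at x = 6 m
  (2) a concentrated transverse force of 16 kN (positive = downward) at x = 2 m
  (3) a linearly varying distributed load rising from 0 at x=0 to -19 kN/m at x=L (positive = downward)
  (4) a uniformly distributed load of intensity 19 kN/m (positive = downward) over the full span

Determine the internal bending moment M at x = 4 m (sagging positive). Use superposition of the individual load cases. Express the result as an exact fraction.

Load 1 — point force P=3 kN at a=6 m (b=L-a=2):
  M_1 = -P(a-x)  [x≤a] = -3·(6-4) = -6 kN·m
Load 2 — point force P=16 kN at a=2 m (b=L-a=6):
  M_2 = 0  [x>a] = 0 kN·m
Load 3 — triangular load w₀=-19 kN/m (0→w₀ over full span):
  M_3 = w₀Lx/2 - w₀L²/3 - w₀x³/(6L) = (-19)·8·4/2 - (-19)·8²/3 - (-19)·4³/(6·8) = 380/3 kN·m
Load 4 — uniform load w=19 kN/m over full span:
  M_4 = -w(L-x)²/2 = -19·(8-4)²/2 = -152 kN·m
Superposition: M = Σ M_i = -94/3 kN·m ≈ -31.333333 kN·m

M(4) = -94/3 kN·m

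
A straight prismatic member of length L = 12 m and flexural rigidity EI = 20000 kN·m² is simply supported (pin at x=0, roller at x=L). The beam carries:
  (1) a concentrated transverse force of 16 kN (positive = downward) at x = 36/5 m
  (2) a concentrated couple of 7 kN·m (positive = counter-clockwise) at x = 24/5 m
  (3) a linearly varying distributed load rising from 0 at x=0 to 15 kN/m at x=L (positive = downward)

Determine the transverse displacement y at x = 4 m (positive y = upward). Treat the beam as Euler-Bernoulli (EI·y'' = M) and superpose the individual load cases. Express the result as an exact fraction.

y(4) = -301471/2812500 m

Load 1 — point force P=16 kN at a=36/5 m (b=L-a=24/5):
  y_1 = -Pbx(L²-b²-x²)/(6LEI)  [x≤a] = -16·(24/5)·4·(12²-(24/5)²-4²)/(6·12·20000) = -5248/234375 m
Load 2 — applied couple M₀=7 kN·m at a=24/5 m (b=L-a=36/5):
  y_2 = (M₀x³/(6L)+C₁x)/EI  [x≤a] with C₁=M₀(3b²-L²)/(6L)=28/25 = (7·4³/(6·12)+(28/25)·4)/20000 = 301/562500 m
Load 3 — triangular load w₀=15 kN/m (0→w₀ over full span):
  y_3 = -w₀x(7L⁴-10L²x²+3x⁴)/(360LEI) = -15·4·(7·12⁴-10·12²·4²+3·4⁴)/(360·12·20000) = -32/375 m
Superposition: y = Σ y_i = -301471/2812500 m ≈ -0.107190 m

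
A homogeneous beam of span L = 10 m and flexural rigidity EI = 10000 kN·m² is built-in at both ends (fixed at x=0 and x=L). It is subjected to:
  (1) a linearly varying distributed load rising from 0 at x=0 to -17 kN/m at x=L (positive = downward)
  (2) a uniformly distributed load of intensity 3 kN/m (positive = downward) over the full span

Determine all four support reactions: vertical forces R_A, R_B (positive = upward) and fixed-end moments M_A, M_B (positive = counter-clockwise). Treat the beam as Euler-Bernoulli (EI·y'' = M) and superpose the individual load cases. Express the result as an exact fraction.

Load 1 — triangular load w₀=-17 kN/m (0→w₀ over full span):
  R_A = 3w₀L/20 = 3·(-17)·10/20 = -51/2 kN
  M_A = w₀L²/30 = (-17)·10²/30 = -170/3 kN·m
  R_B = 7w₀L/20 = 7·(-17)·10/20 = -119/2 kN
  M_B = -w₀L²/20 = -(-17)·10²/20 = 85 kN·m
Load 2 — uniform load w=3 kN/m over full span:
  R_A = wL/2 = 3·10/2 = 15 kN
  M_A = wL²/12 = 3·10²/12 = 25 kN·m
  R_B = wL/2 = 3·10/2 = 15 kN
  M_B = -wL²/12 = -3·10²/12 = -25 kN·m
Superposition: R_A = -21/2 kN, M_A = -95/3 kN·m, R_B = -89/2 kN, M_B = 60 kN·m

R_A = -21/2 kN, M_A = -95/3 kN·m, R_B = -89/2 kN, M_B = 60 kN·m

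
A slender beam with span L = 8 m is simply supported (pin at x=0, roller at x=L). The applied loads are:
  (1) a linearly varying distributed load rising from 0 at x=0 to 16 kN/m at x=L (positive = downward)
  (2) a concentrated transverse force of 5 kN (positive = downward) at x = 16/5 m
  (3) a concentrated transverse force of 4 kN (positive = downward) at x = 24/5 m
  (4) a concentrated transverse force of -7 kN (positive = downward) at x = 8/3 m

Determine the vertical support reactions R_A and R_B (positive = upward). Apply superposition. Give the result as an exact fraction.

Load 1 — triangular load w₀=16 kN/m (0→w₀ over full span):
  R_A = w₀L/6 = 16·8/6 = 64/3 kN
  R_B = w₀L/3 = 16·8/3 = 128/3 kN
Load 2 — point force P=5 kN at a=16/5 m (b=L-a=24/5):
  R_A = Pb/L = 5·(24/5)/8 = 3 kN
  R_B = Pa/L = 5·(16/5)/8 = 2 kN
Load 3 — point force P=4 kN at a=24/5 m (b=L-a=16/5):
  R_A = Pb/L = 4·(16/5)/8 = 8/5 kN
  R_B = Pa/L = 4·(24/5)/8 = 12/5 kN
Load 4 — point force P=-7 kN at a=8/3 m (b=L-a=16/3):
  R_A = Pb/L = (-7)·(16/3)/8 = -14/3 kN
  R_B = Pa/L = (-7)·(8/3)/8 = -7/3 kN
Superposition: R_A = 319/15 kN, R_B = 671/15 kN

R_A = 319/15 kN, R_B = 671/15 kN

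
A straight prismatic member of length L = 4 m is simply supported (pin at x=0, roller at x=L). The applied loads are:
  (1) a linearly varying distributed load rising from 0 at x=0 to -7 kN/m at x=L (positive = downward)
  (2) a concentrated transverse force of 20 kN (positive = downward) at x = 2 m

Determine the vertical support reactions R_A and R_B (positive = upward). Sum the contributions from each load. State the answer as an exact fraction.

Load 1 — triangular load w₀=-7 kN/m (0→w₀ over full span):
  R_A = w₀L/6 = (-7)·4/6 = -14/3 kN
  R_B = w₀L/3 = (-7)·4/3 = -28/3 kN
Load 2 — point force P=20 kN at a=2 m (b=L-a=2):
  R_A = Pb/L = 20·2/4 = 10 kN
  R_B = Pa/L = 20·2/4 = 10 kN
Superposition: R_A = 16/3 kN, R_B = 2/3 kN

R_A = 16/3 kN, R_B = 2/3 kN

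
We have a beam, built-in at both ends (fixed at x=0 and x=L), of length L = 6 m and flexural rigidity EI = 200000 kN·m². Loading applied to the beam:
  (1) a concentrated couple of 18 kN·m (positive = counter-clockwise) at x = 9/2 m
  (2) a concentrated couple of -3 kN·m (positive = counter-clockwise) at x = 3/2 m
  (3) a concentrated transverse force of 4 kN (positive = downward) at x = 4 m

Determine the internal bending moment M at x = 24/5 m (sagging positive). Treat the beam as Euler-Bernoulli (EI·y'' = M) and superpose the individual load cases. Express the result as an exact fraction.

Load 1 — applied couple M₀=18 kN·m at a=9/2 m (b=L-a=3/2):
  M_1 = R_Ax - M_A - M₀  [x>a] with R_A=27/8, M_A=45/8 = (27/8)·(24/5) - (45/8) - 18 = -297/40 kN·m
Load 2 — applied couple M₀=-3 kN·m at a=3/2 m (b=L-a=9/2):
  M_2 = R_Ax - M_A - M₀  [x>a] with R_A=-9/16, M_A=9/16 = (-9/16)·(24/5) - (9/16) - (-3) = -21/80 kN·m
Load 3 — point force P=4 kN at a=4 m (b=L-a=2):
  M_3 = Pa²(a+3b)(L-x)/L³ - Pa²b/L²  [x>a] = 4·4²·(4+3·2)·(6-(24/5))/6³ - 4·4²·2/6² = 0 kN·m
Superposition: M = Σ M_i = -123/16 kN·m ≈ -7.687500 kN·m

M(24/5) = -123/16 kN·m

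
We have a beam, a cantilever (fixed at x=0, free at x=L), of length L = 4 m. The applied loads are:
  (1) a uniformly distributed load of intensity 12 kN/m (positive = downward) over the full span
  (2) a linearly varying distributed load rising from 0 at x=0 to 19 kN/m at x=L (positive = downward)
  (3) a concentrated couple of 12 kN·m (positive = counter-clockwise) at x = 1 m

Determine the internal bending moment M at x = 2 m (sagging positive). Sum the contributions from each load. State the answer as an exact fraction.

Load 1 — uniform load w=12 kN/m over full span:
  M_1 = -w(L-x)²/2 = -12·(4-2)²/2 = -24 kN·m
Load 2 — triangular load w₀=19 kN/m (0→w₀ over full span):
  M_2 = w₀Lx/2 - w₀L²/3 - w₀x³/(6L) = 19·4·2/2 - 19·4²/3 - 19·2³/(6·4) = -95/3 kN·m
Load 3 — applied couple M₀=12 kN·m at a=1 m (b=L-a=3):
  M_3 = 0  [x>a] = 0 kN·m
Superposition: M = Σ M_i = -167/3 kN·m ≈ -55.666667 kN·m

M(2) = -167/3 kN·m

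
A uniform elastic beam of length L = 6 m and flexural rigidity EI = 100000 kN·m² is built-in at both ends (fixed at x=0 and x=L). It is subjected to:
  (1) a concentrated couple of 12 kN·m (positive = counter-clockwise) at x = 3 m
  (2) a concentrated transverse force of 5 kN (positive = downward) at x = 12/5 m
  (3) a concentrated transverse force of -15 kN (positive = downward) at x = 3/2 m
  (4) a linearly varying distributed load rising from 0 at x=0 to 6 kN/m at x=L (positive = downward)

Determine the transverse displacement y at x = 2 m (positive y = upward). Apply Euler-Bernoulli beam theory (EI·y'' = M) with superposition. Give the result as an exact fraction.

y(2) = -1511/30000000 m

Load 1 — applied couple M₀=12 kN·m at a=3 m (b=L-a=3):
  y_1 = (R_Ax³/6 - M_Ax²/2)/EI  [x≤a] with R_A=3, M_A=3 = (3·2³/6 - 3·2²/2)/100000 = -1/50000 m
Load 2 — point force P=5 kN at a=12/5 m (b=L-a=18/5):
  y_2 = -Pb²x²(3aL-(3a+b)x)/(6L³EI)  [x≤a] = -5·(18/5)²·2²·(3·(12/5)·6-(3·(12/5)+(18/5))·2)/(6·6³·100000) = -27/625000 m
Load 3 — point force P=-15 kN at a=3/2 m (b=L-a=9/2):
  y_3 = -Pa²(L-x)²(3bL-(3b+a)(L-x))/(6L³EI)  [x>a] = -(-15)·(3/2)²·(6-2)²·(3·(9/2)·6-(3·(9/2)+(3/2))·(6-2))/(6·6³·100000) = 7/80000 m
Load 4 — triangular load w₀=6 kN/m (0→w₀ over full span):
  y_4 = -w₀x²(L-x)²(x+2L)/(120LEI) = -6·2²·(6-2)²·(2+2·6)/(120·6·100000) = -7/93750 m
Superposition: y = Σ y_i = -1511/30000000 m ≈ -0.000050 m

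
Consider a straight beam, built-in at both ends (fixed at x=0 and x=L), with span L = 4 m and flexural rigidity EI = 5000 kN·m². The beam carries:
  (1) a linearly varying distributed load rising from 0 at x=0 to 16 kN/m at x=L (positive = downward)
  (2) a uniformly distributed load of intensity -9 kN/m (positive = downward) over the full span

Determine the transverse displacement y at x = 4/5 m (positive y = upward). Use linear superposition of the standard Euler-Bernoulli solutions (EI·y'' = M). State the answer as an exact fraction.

Load 1 — triangular load w₀=16 kN/m (0→w₀ over full span):
  y_1 = -w₀x²(L-x)²(x+2L)/(120LEI) = -16·(4/5)²·(4-(4/5))²·((4/5)+2·4)/(120·4·5000) = -11264/29296875 m
Load 2 — uniform load w=-9 kN/m over full span:
  y_2 = -wx²(L-x)²/(24EI) = -(-9)·(4/5)²·(4-(4/5))²/(24·5000) = 192/390625 m
Superposition: y = Σ y_i = 3136/29296875 m ≈ 0.000107 m

y(4/5) = 3136/29296875 m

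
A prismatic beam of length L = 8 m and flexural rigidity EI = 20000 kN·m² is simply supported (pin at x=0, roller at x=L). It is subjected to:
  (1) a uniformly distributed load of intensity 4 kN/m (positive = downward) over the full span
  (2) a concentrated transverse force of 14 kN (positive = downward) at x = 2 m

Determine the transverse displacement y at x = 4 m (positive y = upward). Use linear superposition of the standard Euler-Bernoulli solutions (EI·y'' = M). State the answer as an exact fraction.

Load 1 — uniform load w=4 kN/m over full span:
  y_1 = -wx(L³-2Lx²+x³)/(24EI) = -4·4·(8³-2·8·4²+4³)/(24·20000) = -4/375 m
Load 2 — point force P=14 kN at a=2 m (b=L-a=6):
  y_2 = -Pa(L-x)(2Lx-a²-x²)/(6LEI)  [x>a] = -14·2·(8-4)·(2·8·4-2²-4²)/(6·8·20000) = -77/15000 m
Superposition: y = Σ y_i = -79/5000 m ≈ -0.015800 m

y(4) = -79/5000 m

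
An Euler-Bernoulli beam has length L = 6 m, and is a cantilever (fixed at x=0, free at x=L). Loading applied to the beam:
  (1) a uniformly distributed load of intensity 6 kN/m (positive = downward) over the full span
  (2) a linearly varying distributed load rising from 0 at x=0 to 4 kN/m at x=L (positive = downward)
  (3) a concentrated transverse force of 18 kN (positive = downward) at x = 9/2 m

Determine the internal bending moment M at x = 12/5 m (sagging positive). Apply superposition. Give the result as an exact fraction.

Load 1 — uniform load w=6 kN/m over full span:
  M_1 = -w(L-x)²/2 = -6·(6-(12/5))²/2 = -972/25 kN·m
Load 2 — triangular load w₀=4 kN/m (0→w₀ over full span):
  M_2 = w₀Lx/2 - w₀L²/3 - w₀x³/(6L) = 4·6·(12/5)/2 - 4·6²/3 - 4·(12/5)³/(6·6) = -2592/125 kN·m
Load 3 — point force P=18 kN at a=9/2 m (b=L-a=3/2):
  M_3 = -P(a-x)  [x≤a] = -18·((9/2)-(12/5)) = -189/5 kN·m
Superposition: M = Σ M_i = -12177/125 kN·m ≈ -97.416000 kN·m

M(12/5) = -12177/125 kN·m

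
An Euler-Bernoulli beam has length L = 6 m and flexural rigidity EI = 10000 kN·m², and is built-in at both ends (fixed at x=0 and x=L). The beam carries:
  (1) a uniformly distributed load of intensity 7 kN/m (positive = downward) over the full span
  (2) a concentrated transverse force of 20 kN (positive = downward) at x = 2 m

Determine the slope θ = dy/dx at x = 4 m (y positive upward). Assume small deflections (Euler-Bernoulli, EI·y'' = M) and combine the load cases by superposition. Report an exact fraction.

θ(4) = 113/67500 rad

Load 1 — uniform load w=7 kN/m over full span:
  θ_1 = -wx(L-x)(L-2x)/(12EI) = -7·4·(6-4)·(6-2·4)/(12·10000) = 7/7500 rad
Load 2 — point force P=20 kN at a=2 m (b=L-a=4):
  θ_2 = Pa²(L-x)(2bL-(3b+a)(L-x))/(2L³EI)  [x>a] = 20·2²·(6-4)·(2·4·6-(3·4+2)·(6-4))/(2·6³·10000) = 1/1350 rad
Superposition: θ = Σ θ_i = 113/67500 rad ≈ 0.001674 rad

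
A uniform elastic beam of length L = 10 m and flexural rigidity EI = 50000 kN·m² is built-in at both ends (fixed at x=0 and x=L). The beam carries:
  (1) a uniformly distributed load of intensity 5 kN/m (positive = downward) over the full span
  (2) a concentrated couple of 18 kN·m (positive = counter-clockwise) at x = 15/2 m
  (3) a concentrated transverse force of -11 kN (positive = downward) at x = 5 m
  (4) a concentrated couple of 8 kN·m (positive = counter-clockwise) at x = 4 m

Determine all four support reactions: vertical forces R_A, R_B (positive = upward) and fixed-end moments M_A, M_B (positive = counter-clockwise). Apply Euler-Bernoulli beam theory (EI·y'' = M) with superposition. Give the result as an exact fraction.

R_A = 22677/1000 kN, M_A = 20701/600 kN·m, R_B = 16323/1000 kN, M_B = -17239/600 kN·m

Load 1 — uniform load w=5 kN/m over full span:
  R_A = wL/2 = 5·10/2 = 25 kN
  M_A = wL²/12 = 5·10²/12 = 125/3 kN·m
  R_B = wL/2 = 5·10/2 = 25 kN
  M_B = -wL²/12 = -5·10²/12 = -125/3 kN·m
Load 2 — applied couple M₀=18 kN·m at a=15/2 m (b=L-a=5/2):
  R_A = 6M₀ab/L³ = 6·18·(15/2)·(5/2)/10³ = 81/40 kN
  M_A = M₀b(2a-b)/L² = 18·(5/2)·(2·(15/2)-(5/2))/10² = 45/8 kN·m
  R_B = -6M₀ab/L³ = -6·18·(15/2)·(5/2)/10³ = -81/40 kN
  M_B = M₀a(2b-a)/L² = 18·(15/2)·(2·(5/2)-(15/2))/10² = -27/8 kN·m
Load 3 — point force P=-11 kN at a=5 m (b=L-a=5):
  R_A = Pb²(3a+b)/L³ = (-11)·5²·(3·5+5)/10³ = -11/2 kN
  M_A = Pab²/L² = (-11)·5·5²/10² = -55/4 kN·m
  R_B = Pa²(a+3b)/L³ = (-11)·5²·(5+3·5)/10³ = -11/2 kN
  M_B = -Pa²b/L² = -(-11)·5²·5/10² = 55/4 kN·m
Load 4 — applied couple M₀=8 kN·m at a=4 m (b=L-a=6):
  R_A = 6M₀ab/L³ = 6·8·4·6/10³ = 144/125 kN
  M_A = M₀b(2a-b)/L² = 8·6·(2·4-6)/10² = 24/25 kN·m
  R_B = -6M₀ab/L³ = -6·8·4·6/10³ = -144/125 kN
  M_B = M₀a(2b-a)/L² = 8·4·(2·6-4)/10² = 64/25 kN·m
Superposition: R_A = 22677/1000 kN, M_A = 20701/600 kN·m, R_B = 16323/1000 kN, M_B = -17239/600 kN·m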